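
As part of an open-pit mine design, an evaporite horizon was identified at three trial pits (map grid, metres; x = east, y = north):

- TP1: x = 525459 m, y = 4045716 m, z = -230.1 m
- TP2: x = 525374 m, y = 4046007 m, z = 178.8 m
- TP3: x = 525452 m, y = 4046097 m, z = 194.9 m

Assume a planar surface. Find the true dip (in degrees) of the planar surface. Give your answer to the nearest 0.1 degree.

Let the plane be z = a·x + b·y + c.
TP2−TP1: −85a + 291b = 408.9;  TP3−TP1: −7a + 381b = 425.
Solving gives a = −1.05825, b = 1.09604.
Gradient magnitude |∇z| = √(a² + b²) = √(1.11990 + 1.20131) = 1.52355.
True dip = arctan(1.52355) = 56.7°, dipping toward SE (azimuth ≈ 136°).

56.7°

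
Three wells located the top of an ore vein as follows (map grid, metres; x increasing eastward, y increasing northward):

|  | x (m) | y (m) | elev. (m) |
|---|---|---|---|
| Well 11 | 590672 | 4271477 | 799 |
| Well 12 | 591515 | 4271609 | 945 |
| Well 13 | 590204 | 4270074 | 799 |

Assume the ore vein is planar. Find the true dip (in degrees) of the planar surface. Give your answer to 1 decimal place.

Let the plane be z = a·x + b·y + c.
Well 12−Well 11: 843a + 132b = 146;  Well 13−Well 11: −468a − 1403b = 0.
Solving gives a = 0.18274, b = −0.06096.
Gradient magnitude |∇z| = √(a² + b²) = √(0.03339 + 0.00372) = 0.19263.
True dip = arctan(0.19263) = 10.9°, dipping toward WNW (azimuth ≈ 288°).

10.9°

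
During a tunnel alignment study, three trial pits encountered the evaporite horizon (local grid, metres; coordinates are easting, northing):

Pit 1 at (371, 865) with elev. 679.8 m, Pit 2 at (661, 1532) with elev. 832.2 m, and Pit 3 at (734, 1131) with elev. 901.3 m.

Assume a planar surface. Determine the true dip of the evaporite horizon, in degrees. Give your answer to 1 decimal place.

Two edge vectors: Pit 1→Pit 2 = (290, 667, 152.4), Pit 1→Pit 3 = (363, 266, 221.5).
Normal n = (Pit 1→Pit 2) × (Pit 1→Pit 3) = (107202.1, -8913.8, -164981).
So ∂z/∂easting = −n_x/n_z = 0.64978 and ∂z/∂northing = −n_y/n_z = −0.05403.
Gradient magnitude |∇z| = √(a² + b²) = √(0.42222 + 0.00292) = 0.65203.
True dip = arctan(0.65203) = 33.1°, dipping toward W (azimuth ≈ 275°).

33.1°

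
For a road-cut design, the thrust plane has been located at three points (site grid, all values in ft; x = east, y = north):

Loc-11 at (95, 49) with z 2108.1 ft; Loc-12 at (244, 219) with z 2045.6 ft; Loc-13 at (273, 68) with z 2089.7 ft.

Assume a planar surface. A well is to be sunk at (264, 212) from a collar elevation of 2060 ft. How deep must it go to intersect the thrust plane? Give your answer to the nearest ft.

Let the plane be z = a·x + b·y + c.
Loc-12−Loc-11: 149a + 170b = −62.5;  Loc-13−Loc-11: 178a + 19b = −18.4.
Solving gives a = −0.07075, b = −0.30564.
Then c = 2108.1 − a·95 − b·49 = 2129.80.
At (264, 212): z_contact = −18.7 − 64.8 + 2129.80 = 2046.3 ft.
Depth below ground = 2060 − 2046.3 = 14 ft.

14 ft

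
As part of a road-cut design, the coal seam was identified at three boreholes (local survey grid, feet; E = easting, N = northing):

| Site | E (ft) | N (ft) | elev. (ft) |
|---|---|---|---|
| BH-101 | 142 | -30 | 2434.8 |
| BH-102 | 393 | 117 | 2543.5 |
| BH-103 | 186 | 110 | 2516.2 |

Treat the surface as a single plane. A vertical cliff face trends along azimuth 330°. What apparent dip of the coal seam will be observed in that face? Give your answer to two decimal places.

22.58°

Let the plane be z = a·E + b·N + c.
BH-102−BH-101: 251a + 147b = 108.7;  BH-103−BH-101: 44a + 140b = 81.4.
Solving gives a = 0.11343, b = 0.54578.
Unit vector along 330° is (sin 330°, cos 330°) = (-0.5000, 0.8660).
Slope in that direction = a·(-0.5000) + b·(0.8660) = 0.41595.
Apparent dip = arctan|0.41595| = 22.58° (true dip is 29.1°, so apparent ≤ true as expected).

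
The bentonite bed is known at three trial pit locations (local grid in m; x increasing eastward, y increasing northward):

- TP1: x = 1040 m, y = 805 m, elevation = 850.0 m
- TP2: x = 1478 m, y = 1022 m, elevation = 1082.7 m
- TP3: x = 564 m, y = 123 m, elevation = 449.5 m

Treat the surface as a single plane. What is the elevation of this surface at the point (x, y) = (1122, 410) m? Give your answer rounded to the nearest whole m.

749 m

Let the plane be z = a·x + b·y + c.
TP2−TP1: 438a + 217b = 232.7;  TP3−TP1: −476a − 682b = −400.5.
Solving gives a = 0.36737, b = 0.33084.
Then c = 850 − a·1040 − b·805 = 201.61.
At (1122, 410): z = 412.2 + 135.6 + 201.61 = 749.4 m.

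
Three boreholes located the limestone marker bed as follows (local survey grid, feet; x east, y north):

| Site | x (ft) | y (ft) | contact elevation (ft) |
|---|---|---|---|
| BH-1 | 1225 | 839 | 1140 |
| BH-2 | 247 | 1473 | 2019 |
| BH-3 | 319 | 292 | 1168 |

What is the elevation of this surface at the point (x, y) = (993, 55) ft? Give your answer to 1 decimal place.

700.8 ft

Two edge vectors: BH-1→BH-2 = (-978, 634, 879), BH-1→BH-3 = (-906, -547, 28).
Normal n = (BH-1→BH-2) × (BH-1→BH-3) = (498565, -768990, 1109370).
So ∂z/∂x = −n_x/n_z = −0.449413 and ∂z/∂y = −n_y/n_z = 0.693177.
Intercept c from BH-1: 1140 + 550.53 − 581.58 = 1108.95.
At (993, 55): z = −446.3 + 38.1 + 1108.95 = 700.8 ft.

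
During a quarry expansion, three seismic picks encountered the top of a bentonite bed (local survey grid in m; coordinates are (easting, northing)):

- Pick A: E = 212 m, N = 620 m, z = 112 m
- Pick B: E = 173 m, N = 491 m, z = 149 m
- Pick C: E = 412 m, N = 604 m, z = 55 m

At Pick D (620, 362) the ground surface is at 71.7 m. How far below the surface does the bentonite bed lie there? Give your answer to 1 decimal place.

31.8 m

Let the plane be z = a·E + b·N + c.
Pick B−Pick A: −39a − 129b = 37;  Pick C−Pick A: 200a − 16b = −57.
Solving gives a = −0.30067, b = −0.19592.
Then c = 112 − a·212 − b·620 = 297.21.
At (620, 362): z_contact = −186.42 − 70.92 + 297.21 = 39.87 m.
Depth below ground = 71.7 − 39.87 = 31.8 m.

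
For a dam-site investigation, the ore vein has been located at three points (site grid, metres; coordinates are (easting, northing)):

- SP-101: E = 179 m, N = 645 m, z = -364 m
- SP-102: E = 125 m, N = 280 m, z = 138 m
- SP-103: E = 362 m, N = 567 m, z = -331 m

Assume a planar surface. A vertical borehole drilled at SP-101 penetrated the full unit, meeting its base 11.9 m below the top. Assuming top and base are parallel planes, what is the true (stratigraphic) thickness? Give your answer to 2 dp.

Two edge vectors: SP-101→SP-102 = (-54, -365, 502), SP-101→SP-103 = (183, -78, 33).
Normal n = (SP-101→SP-102) × (SP-101→SP-103) = (27111, 93648, 71007).
So ∂z/∂E = −n_x/n_z = −0.38181 and ∂z/∂N = −n_y/n_z = −1.31886.
|∇z| = √(a²+b²) = 1.37301, so dip δ = arctan(1.37301) = 53.93°.
True thickness = vertical thickness × cos δ = 11.9 × cos 53.93° = 7.01 m.

7.01 m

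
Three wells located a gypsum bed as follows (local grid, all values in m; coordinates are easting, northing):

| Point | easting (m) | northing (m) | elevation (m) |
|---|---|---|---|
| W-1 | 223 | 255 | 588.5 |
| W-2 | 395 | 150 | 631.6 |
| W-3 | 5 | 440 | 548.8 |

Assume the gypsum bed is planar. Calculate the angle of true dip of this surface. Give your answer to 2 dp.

Let the plane be z = a·easting + b·northing + c.
W-2−W-1: 172a − 105b = 43.1;  W-3−W-1: −218a + 185b = −39.7.
Solving gives a = 0.42609, b = 0.28750.
Gradient magnitude |∇z| = √(a² + b²) = √(0.18155 + 0.08266) = 0.51402.
True dip = arctan(0.51402) = 27.20°, dipping toward SW (azimuth ≈ 236°).

27.20°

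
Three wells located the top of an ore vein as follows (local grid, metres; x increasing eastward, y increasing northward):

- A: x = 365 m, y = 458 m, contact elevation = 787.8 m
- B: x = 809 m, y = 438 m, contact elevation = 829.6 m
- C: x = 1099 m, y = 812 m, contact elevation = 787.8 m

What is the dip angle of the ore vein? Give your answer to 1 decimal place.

11.2°

Let the plane be z = a·x + b·y + c.
B−A: 444a − 20b = 41.8;  C−A: 734a + 354b = 0.
Solving gives a = 0.08610, b = −0.17853.
Gradient magnitude |∇z| = √(a² + b²) = √(0.00741 + 0.03187) = 0.19821.
True dip = arctan(0.19821) = 11.2°, dipping toward NNW (azimuth ≈ 334°).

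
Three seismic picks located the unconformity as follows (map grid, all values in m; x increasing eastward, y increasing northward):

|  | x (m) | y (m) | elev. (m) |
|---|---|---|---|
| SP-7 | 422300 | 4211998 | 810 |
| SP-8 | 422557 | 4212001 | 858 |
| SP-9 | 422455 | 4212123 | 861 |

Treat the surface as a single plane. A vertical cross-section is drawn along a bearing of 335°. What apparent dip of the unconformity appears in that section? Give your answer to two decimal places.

Let the plane be z = a·x + b·y + c.
SP-8−SP-7: 257a + 3b = 48;  SP-9−SP-7: 155a + 125b = 51.
Solving gives a = 0.18468, b = 0.17900.
Unit vector along 335° is (sin 335°, cos 335°) = (-0.4226, 0.9063).
Slope in that direction = a·(-0.4226) + b·(0.9063) = 0.08418.
Apparent dip = arctan|0.08418| = 4.81° (true dip is 14.4°, so apparent ≤ true as expected).

4.81°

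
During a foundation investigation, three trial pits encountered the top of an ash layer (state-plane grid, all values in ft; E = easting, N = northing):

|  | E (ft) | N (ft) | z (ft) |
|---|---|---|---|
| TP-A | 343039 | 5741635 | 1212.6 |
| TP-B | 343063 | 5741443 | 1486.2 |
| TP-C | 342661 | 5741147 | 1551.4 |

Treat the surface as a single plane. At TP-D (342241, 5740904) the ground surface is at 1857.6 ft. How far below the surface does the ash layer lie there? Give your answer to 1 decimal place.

325.8 ft

Two edge vectors: TP-A→TP-B = (24, -192, 273.6), TP-A→TP-C = (-378, -488, 338.8).
Normal n = (TP-A→TP-B) × (TP-A→TP-C) = (68467.2, -111552, -84288).
So ∂z/∂E = −n_x/n_z = 0.812300683 and ∂z/∂N = −n_y/n_z = −1.323462415.
Intercept c from TP-A: 1212.6 − 278650.81 + 7598838.12 = 7321399.91.
At (342241, 5740904): z_contact = 278002.60 − 7597870.67 + 7321399.91 = 1531.84 ft.
Depth below ground = 1857.6 − 1531.84 = 325.8 ft.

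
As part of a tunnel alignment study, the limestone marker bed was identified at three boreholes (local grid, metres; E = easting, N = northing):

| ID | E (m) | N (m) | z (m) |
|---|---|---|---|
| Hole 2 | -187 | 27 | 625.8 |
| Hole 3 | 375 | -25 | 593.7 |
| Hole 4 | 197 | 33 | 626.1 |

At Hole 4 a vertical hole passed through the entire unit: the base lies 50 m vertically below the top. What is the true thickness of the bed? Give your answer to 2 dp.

Two edge vectors: Hole 2→Hole 3 = (562, -52, -32.1), Hole 2→Hole 4 = (384, 6, 0.3).
Normal n = (Hole 2→Hole 3) × (Hole 2→Hole 4) = (177, -12495, 23340).
So ∂z/∂E = −n_x/n_z = −0.00758 and ∂z/∂N = −n_y/n_z = 0.53535.
|∇z| = √(a²+b²) = 0.53540, so dip δ = arctan(0.53540) = 28.16°.
True thickness = vertical thickness × cos δ = 50 × cos 28.16° = 44.08 m.

44.08 m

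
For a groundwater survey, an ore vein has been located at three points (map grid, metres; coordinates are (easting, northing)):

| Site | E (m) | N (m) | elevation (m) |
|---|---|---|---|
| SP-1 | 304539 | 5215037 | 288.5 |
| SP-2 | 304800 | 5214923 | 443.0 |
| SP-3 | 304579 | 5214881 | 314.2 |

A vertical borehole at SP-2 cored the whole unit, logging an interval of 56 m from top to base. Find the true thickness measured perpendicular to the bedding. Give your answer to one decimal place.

48.3 m

Two edge vectors: SP-1→SP-2 = (261, -114, 154.5), SP-1→SP-3 = (40, -156, 25.7).
Normal n = (SP-1→SP-2) × (SP-1→SP-3) = (21172.2, -527.7, -36156).
So ∂z/∂E = −n_x/n_z = 0.58558 and ∂z/∂N = −n_y/n_z = −0.01460.
|∇z| = √(a²+b²) = 0.58576, so dip δ = arctan(0.58576) = 30.36°.
True thickness = vertical thickness × cos δ = 56 × cos 30.36° = 48.3 m.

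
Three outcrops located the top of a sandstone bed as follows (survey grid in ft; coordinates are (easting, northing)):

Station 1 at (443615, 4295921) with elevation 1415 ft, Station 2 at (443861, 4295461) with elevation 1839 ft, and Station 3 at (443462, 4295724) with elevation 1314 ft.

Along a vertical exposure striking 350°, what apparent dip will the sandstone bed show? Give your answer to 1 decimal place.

27.5°

Two edge vectors: Station 1→Station 2 = (246, -460, 424), Station 1→Station 3 = (-153, -197, -101).
Normal n = (Station 1→Station 2) × (Station 1→Station 3) = (129988, -40026, -118842).
So ∂z/∂E = −n_x/n_z = 1.09379 and ∂z/∂N = −n_y/n_z = −0.33680.
Unit vector along 350° is (sin 350°, cos 350°) = (-0.1736, 0.9848).
Slope in that direction = a·(-0.1736) + b·(0.9848) = −0.52162.
Apparent dip = arctan|0.52162| = 27.5° (true dip is 48.9°, so apparent ≤ true as expected).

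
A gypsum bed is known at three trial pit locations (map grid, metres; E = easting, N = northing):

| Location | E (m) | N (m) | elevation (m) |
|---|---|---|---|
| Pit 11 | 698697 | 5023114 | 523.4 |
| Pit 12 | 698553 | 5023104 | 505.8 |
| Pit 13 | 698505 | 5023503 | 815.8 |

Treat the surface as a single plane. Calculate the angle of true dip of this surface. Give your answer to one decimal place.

Let the plane be z = a·E + b·N + c.
Pit 12−Pit 11: −144a − 10b = −17.6;  Pit 13−Pit 11: −192a + 389b = 292.4.
Solving gives a = 0.06770, b = 0.78509.
Gradient magnitude |∇z| = √(a² + b²) = √(0.00458 + 0.61636) = 0.78800.
True dip = arctan(0.78800) = 38.2°, dipping toward S (azimuth ≈ 185°).

38.2°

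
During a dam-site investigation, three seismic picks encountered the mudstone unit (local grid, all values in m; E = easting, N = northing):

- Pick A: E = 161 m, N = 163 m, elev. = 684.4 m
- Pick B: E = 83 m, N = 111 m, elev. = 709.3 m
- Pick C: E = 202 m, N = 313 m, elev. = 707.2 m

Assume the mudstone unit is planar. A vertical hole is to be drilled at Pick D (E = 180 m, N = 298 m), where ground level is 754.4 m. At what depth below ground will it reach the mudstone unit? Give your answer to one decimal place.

40.3 m

Two edge vectors: Pick A→Pick B = (-78, -52, 24.9), Pick A→Pick C = (41, 150, 22.8).
Normal n = (Pick A→Pick B) × (Pick A→Pick C) = (-4920.6, 2799.3, -9568).
So ∂z/∂E = −n_x/n_z = −0.51428 and ∂z/∂N = −n_y/n_z = 0.29257.
Intercept c from Pick A: 684.4 + 82.80 − 47.69 = 719.51.
At (180, 298): z_contact = −92.57 + 87.19 + 719.51 = 714.13 m.
Depth below ground = 754.4 − 714.13 = 40.3 m.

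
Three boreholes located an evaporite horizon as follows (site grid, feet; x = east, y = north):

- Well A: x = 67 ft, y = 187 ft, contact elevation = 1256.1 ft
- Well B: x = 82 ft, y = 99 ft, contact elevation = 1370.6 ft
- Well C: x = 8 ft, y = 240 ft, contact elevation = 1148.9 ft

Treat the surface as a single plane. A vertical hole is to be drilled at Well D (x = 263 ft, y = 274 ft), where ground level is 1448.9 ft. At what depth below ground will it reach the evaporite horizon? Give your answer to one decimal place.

Two edge vectors: Well A→Well B = (15, -88, 114.5), Well A→Well C = (-59, 53, -107.2).
Normal n = (Well A→Well B) × (Well A→Well C) = (3365.1, -5147.5, -4397).
So ∂z/∂x = −n_x/n_z = 0.76532 and ∂z/∂y = −n_y/n_z = −1.17068.
Intercept c from Well A: 1256.1 − 51.28 + 218.92 = 1423.74.
At (263, 274): z_contact = 201.28 − 320.77 + 1423.74 = 1304.25 ft.
Depth below ground = 1448.9 − 1304.25 = 144.6 ft.

144.6 ft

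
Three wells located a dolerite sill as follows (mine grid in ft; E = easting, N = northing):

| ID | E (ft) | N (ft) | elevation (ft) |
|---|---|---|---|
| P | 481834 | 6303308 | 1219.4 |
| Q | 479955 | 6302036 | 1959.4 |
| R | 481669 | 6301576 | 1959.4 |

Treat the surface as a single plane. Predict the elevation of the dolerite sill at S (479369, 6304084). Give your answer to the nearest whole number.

Let the plane be z = a·E + b·N + c.
Q−P: −1879a − 1272b = 740;  R−P: −165a − 1732b = 740.
Solving gives a = −0.11180642, b = −0.41660043.
Then c = 1219.4 − a·481834 − b·6303308 = 2681052.34.
At (479369, 6304084): z = −53596.5 − 2626284.1 + 2681052.34 = 1171.7 ft.

1172 ft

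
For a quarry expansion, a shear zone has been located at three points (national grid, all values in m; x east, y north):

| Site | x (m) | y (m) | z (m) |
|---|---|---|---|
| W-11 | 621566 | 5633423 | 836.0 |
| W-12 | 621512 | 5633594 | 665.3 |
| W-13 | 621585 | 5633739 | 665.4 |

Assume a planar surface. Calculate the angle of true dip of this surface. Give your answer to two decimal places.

Two edge vectors: W-11→W-12 = (-54, 171, -170.7), W-11→W-13 = (19, 316, -170.6).
Normal n = (W-11→W-12) × (W-11→W-13) = (24768.6, -12455.7, -20313).
So ∂z/∂x = −n_x/n_z = 1.21935 and ∂z/∂y = −n_y/n_z = −0.61319.
Gradient magnitude |∇z| = √(a² + b²) = √(1.48681 + 0.37600) = 1.36485.
True dip = arctan(1.36485) = 53.77°, dipping toward WNW (azimuth ≈ 297°).

53.77°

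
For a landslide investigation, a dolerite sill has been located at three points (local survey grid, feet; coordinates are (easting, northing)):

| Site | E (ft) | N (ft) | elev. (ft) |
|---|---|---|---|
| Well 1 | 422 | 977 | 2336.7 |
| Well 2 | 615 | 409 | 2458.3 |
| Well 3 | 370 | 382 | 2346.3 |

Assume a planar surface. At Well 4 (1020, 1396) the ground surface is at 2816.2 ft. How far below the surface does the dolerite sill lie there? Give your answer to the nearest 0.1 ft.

Two edge vectors: Well 1→Well 2 = (193, -568, 121.6), Well 1→Well 3 = (-52, -595, 9.6).
Normal n = (Well 1→Well 2) × (Well 1→Well 3) = (66899.2, -8176, -144371).
So ∂z/∂E = −n_x/n_z = 0.463384 and ∂z/∂N = −n_y/n_z = −0.056632.
Intercept c from Well 1: 2336.7 − 195.55 + 55.33 = 2196.48.
At (1020, 1396): z_contact = 472.65 − 79.06 + 2196.48 = 2590.07 ft.
Depth below ground = 2816.2 − 2590.07 = 226.1 ft.

226.1 ft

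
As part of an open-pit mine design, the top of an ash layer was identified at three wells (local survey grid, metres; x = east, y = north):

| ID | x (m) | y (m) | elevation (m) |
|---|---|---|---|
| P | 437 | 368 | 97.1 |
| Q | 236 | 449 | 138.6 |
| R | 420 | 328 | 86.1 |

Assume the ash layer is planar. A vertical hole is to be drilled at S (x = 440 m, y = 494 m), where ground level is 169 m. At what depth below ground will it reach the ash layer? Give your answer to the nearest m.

Two edge vectors: P→Q = (-201, 81, 41.5), P→R = (-17, -40, -11).
Normal n = (P→Q) × (P→R) = (769, -2916.5, 9417).
So ∂z/∂x = −n_x/n_z = −0.08166 and ∂z/∂y = −n_y/n_z = 0.30971.
Intercept c from P: 97.1 + 35.69 − 113.97 = 18.81.
At (440, 494): z_contact = −35.9 + 153.0 + 18.81 = 135.9 m.
Depth below ground = 169 − 135.9 = 33 m.

33 m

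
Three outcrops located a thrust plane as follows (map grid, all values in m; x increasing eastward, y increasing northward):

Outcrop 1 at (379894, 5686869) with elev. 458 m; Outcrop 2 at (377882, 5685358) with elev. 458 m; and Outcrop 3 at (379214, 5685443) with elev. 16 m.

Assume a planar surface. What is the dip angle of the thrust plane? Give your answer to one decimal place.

Let the plane be z = a·x + b·y + c.
Outcrop 2−Outcrop 1: −2012a − 1511b = 0;  Outcrop 3−Outcrop 1: −680a − 1426b = −442.
Solving gives a = −0.36265, b = 0.48289.
Gradient magnitude |∇z| = √(a² + b²) = √(0.13151 + 0.23318) = 0.60390.
True dip = arctan(0.60390) = 31.1°, dipping toward SE (azimuth ≈ 143°).

31.1°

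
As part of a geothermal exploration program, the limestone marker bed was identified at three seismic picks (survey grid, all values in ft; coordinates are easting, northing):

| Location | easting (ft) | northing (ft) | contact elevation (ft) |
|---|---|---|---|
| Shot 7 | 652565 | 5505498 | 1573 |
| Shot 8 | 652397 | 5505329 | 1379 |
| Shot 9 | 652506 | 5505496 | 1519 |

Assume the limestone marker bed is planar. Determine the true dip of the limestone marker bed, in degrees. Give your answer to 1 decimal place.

Two edge vectors: Shot 7→Shot 8 = (-168, -169, -194), Shot 7→Shot 9 = (-59, -2, -54).
Normal n = (Shot 7→Shot 8) × (Shot 7→Shot 9) = (8738, 2374, -9635).
So ∂z/∂easting = −n_x/n_z = 0.90690 and ∂z/∂northing = −n_y/n_z = 0.24639.
Gradient magnitude |∇z| = √(a² + b²) = √(0.82247 + 0.06071) = 0.93978.
True dip = arctan(0.93978) = 43.2°, dipping toward WSW (azimuth ≈ 255°).

43.2°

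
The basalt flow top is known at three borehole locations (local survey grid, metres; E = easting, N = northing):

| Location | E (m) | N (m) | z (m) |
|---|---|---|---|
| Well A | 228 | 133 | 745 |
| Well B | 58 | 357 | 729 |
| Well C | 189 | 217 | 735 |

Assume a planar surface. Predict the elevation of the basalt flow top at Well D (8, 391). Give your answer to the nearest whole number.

730 m

Two edge vectors: Well A→Well B = (-170, 224, -16), Well A→Well C = (-39, 84, -10).
Normal n = (Well A→Well B) × (Well A→Well C) = (-896, -1076, -5544).
So ∂z/∂E = −n_x/n_z = −0.16162 and ∂z/∂N = −n_y/n_z = −0.19408.
Intercept c from Well A: 745 + 36.85 + 25.81 = 807.66.
At (8, 391): z = −1.3 − 75.9 + 807.66 = 730.5 m.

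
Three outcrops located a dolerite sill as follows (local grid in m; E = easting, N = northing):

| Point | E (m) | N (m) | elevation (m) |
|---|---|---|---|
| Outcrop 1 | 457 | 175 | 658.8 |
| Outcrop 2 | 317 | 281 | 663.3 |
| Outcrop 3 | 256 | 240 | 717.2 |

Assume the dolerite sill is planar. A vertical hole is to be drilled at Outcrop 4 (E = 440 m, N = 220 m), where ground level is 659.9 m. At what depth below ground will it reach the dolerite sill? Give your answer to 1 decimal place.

Let the plane be z = a·E + b·N + c.
Outcrop 2−Outcrop 1: −140a + 106b = 4.5;  Outcrop 3−Outcrop 1: −201a + 65b = 58.4.
Solving gives a = −0.48320, b = −0.59573.
Then c = 658.8 − a·457 − b·175 = 983.87.
At (440, 220): z_contact = −212.61 − 131.06 + 983.87 = 640.21 m.
Depth below ground = 659.9 − 640.21 = 19.7 m.

19.7 m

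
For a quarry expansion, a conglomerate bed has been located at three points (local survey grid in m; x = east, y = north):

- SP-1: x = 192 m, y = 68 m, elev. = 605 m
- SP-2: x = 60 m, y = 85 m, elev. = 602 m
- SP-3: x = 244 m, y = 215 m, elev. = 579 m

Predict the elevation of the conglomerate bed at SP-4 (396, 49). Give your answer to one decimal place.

608.4 m

Let the plane be z = a·x + b·y + c.
SP-2−SP-1: −132a + 17b = −3;  SP-3−SP-1: 52a + 147b = −26.
Solving gives a = −0.00005, b = −0.17685.
Then c = 605 − a·192 − b·68 = 617.04.
At (396, 49): z = −0.0 − 8.7 + 617.04 = 608.4 m.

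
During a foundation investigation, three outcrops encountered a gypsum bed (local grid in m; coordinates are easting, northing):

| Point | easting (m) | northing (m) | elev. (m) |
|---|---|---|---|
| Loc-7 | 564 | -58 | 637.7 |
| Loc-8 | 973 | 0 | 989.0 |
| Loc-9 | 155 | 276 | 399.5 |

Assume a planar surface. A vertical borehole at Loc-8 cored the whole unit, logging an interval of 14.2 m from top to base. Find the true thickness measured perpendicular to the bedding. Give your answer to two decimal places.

Two edge vectors: Loc-7→Loc-8 = (409, 58, 351.3), Loc-7→Loc-9 = (-409, 334, -238.2).
Normal n = (Loc-7→Loc-8) × (Loc-7→Loc-9) = (-131149.8, -46257.9, 160328).
So ∂z/∂easting = −n_x/n_z = 0.81801 and ∂z/∂northing = −n_y/n_z = 0.28852.
|∇z| = √(a²+b²) = 0.86740, so dip δ = arctan(0.86740) = 40.94°.
True thickness = vertical thickness × cos δ = 14.2 × cos 40.94° = 10.73 m.

10.73 m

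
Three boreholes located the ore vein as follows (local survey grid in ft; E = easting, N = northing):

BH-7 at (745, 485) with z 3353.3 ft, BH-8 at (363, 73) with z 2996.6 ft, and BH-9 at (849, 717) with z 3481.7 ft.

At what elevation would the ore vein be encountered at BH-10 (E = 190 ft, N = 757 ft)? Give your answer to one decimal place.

Let the plane be z = a·E + b·N + c.
BH-8−BH-7: −382a − 412b = −356.7;  BH-9−BH-7: 104a + 232b = 128.4.
Solving gives a = 0.65217, b = 0.26110.
Then c = 3353.3 − a·745 − b·485 = 2740.80.
At (190, 757): z = 123.9 + 197.7 + 2740.80 = 3062.4 ft.

3062.4 ft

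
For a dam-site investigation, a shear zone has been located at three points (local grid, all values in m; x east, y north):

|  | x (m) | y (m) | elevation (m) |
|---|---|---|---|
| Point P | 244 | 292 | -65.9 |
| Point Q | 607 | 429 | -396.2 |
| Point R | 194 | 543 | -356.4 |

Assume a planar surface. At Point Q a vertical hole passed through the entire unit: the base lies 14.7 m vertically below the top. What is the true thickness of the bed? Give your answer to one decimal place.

8.9 m

Two edge vectors: Point P→Point Q = (363, 137, -330.3), Point P→Point R = (-50, 251, -290.5).
Normal n = (Point P→Point Q) × (Point P→Point R) = (43106.8, 121966.5, 97963).
So ∂z/∂x = −n_x/n_z = −0.44003 and ∂z/∂y = −n_y/n_z = −1.24503.
|∇z| = √(a²+b²) = 1.32050, so dip δ = arctan(1.32050) = 52.86°.
True thickness = vertical thickness × cos δ = 14.7 × cos 52.86° = 8.9 m.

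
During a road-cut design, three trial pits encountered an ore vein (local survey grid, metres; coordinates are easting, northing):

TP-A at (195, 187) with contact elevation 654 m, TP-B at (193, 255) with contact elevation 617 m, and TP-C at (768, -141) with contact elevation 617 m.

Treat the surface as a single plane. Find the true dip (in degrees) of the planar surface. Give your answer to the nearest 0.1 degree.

34.0°

Two edge vectors: TP-A→TP-B = (-2, 68, -37), TP-A→TP-C = (573, -328, -37).
Normal n = (TP-A→TP-B) × (TP-A→TP-C) = (-14652, -21275, -38308).
So ∂z/∂easting = −n_x/n_z = −0.38248 and ∂z/∂northing = −n_y/n_z = −0.55537.
Gradient magnitude |∇z| = √(a² + b²) = √(0.14629 + 0.30843) = 0.67433.
True dip = arctan(0.67433) = 34.0°, dipping toward NE (azimuth ≈ 035°).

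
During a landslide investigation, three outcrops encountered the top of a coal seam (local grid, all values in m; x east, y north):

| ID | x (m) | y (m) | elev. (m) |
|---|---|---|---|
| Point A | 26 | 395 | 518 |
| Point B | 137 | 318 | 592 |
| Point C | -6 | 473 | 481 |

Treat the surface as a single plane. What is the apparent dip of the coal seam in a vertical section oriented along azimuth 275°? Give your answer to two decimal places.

26.32°

Let the plane be z = a·x + b·y + c.
Point B−Point A: 111a − 77b = 74;  Point C−Point A: −32a + 78b = −37.
Solving gives a = 0.47191, b = −0.28076.
Unit vector along 275° is (sin 275°, cos 275°) = (-0.9962, 0.0872).
Slope in that direction = a·(-0.9962) + b·(0.0872) = −0.49458.
Apparent dip = arctan|0.49458| = 26.32° (true dip is 28.8°, so apparent ≤ true as expected).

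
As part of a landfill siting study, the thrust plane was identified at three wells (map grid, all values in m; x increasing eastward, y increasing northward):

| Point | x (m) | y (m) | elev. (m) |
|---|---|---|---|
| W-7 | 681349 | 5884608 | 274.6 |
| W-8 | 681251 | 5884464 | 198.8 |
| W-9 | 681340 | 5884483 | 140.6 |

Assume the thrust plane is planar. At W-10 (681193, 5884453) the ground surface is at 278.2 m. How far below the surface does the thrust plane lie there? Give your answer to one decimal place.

Two edge vectors: W-7→W-8 = (-98, -144, -75.8), W-7→W-9 = (-9, -125, -134).
Normal n = (W-7→W-8) × (W-7→W-9) = (9821, -12449.8, 10954).
So ∂z/∂x = −n_x/n_z = −0.896567464 and ∂z/∂y = −n_y/n_z = 1.136552857.
Intercept c from W-7: 274.6 + 610875.34 − 6688168.04 = −6077018.09.
At (681193, 5884453): z_contact = −610735.48 + 6687991.87 − 6077018.09 = 238.30 m.
Depth below ground = 278.2 − 238.30 = 39.9 m.

39.9 m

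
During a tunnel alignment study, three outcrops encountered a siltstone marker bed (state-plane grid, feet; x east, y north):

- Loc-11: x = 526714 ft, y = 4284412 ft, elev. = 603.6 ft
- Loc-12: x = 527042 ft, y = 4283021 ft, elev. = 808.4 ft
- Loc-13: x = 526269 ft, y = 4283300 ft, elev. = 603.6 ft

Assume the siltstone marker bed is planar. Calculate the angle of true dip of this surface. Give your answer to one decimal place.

Let the plane be z = a·x + b·y + c.
Loc-12−Loc-11: 328a − 1391b = 204.8;  Loc-13−Loc-11: −445a − 1112b = 0.
Solving gives a = 0.23150, b = −0.09264.
Gradient magnitude |∇z| = √(a² + b²) = √(0.05359 + 0.00858) = 0.24935.
True dip = arctan(0.24935) = 14.0°, dipping toward WNW (azimuth ≈ 292°).

14.0°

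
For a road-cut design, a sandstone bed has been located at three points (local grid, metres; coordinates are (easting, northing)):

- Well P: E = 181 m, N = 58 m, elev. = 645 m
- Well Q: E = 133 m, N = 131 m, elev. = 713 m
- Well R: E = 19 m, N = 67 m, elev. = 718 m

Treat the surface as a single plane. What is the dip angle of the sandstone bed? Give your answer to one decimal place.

37.9°

Two edge vectors: Well P→Well Q = (-48, 73, 68), Well P→Well R = (-162, 9, 73).
Normal n = (Well P→Well Q) × (Well P→Well R) = (4717, -7512, 11394).
So ∂z/∂E = −n_x/n_z = −0.41399 and ∂z/∂N = −n_y/n_z = 0.65929.
Gradient magnitude |∇z| = √(a² + b²) = √(0.17139 + 0.43467) = 0.77850.
True dip = arctan(0.77850) = 37.9°, dipping toward SSE (azimuth ≈ 148°).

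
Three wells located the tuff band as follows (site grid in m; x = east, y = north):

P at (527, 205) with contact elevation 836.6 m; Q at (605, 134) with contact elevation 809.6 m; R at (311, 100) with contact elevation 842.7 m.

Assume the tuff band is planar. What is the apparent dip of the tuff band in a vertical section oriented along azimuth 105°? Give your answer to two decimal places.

Two edge vectors: P→Q = (78, -71, -27), P→R = (-216, -105, 6.1).
Normal n = (P→Q) × (P→R) = (-3268.1, 5356.2, -23526).
So ∂z/∂x = −n_x/n_z = −0.13891 and ∂z/∂y = −n_y/n_z = 0.22767.
Unit vector along 105° is (sin 105°, cos 105°) = (0.9659, -0.2588).
Slope in that direction = a·(0.9659) + b·(-0.2588) = −0.19311.
Apparent dip = arctan|0.19311| = 10.93° (true dip is 14.9°, so apparent ≤ true as expected).

10.93°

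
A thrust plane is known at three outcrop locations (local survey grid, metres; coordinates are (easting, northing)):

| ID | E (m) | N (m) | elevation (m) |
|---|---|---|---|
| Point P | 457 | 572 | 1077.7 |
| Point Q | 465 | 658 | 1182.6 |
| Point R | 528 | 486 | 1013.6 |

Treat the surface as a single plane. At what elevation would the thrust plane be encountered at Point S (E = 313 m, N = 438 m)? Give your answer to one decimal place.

846.3 m

Two edge vectors: Point P→Point Q = (8, 86, 104.9), Point P→Point R = (71, -86, -64.1).
Normal n = (Point P→Point Q) × (Point P→Point R) = (3508.8, 7960.7, -6794).
So ∂z/∂E = −n_x/n_z = 0.51646 and ∂z/∂N = −n_y/n_z = 1.17173.
Intercept c from Point P: 1077.7 − 236.02 − 670.23 = 171.45.
At (313, 438): z = 161.7 + 513.2 + 171.45 = 846.3 m.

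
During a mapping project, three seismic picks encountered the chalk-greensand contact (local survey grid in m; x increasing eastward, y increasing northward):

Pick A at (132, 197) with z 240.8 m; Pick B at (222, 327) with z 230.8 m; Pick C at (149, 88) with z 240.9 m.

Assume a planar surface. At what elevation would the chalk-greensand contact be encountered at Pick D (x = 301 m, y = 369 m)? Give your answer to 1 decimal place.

223.1 m

Let the plane be z = a·x + b·y + c.
Pick B−Pick A: 90a + 130b = −10;  Pick C−Pick A: 17a − 109b = 0.1.
Solving gives a = −0.08960, b = −0.01489.
Then c = 240.8 − a·132 − b·197 = 255.56.
At (301, 369): z = −27.0 − 5.5 + 255.56 = 223.1 m.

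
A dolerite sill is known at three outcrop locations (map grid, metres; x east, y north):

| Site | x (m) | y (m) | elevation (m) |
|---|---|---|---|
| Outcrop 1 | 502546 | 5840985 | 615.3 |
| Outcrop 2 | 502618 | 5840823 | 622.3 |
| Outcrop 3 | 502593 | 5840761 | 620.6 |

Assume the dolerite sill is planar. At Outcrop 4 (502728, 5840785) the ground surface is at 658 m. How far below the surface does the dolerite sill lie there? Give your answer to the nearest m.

26 m

Two edge vectors: Outcrop 1→Outcrop 2 = (72, -162, 7), Outcrop 1→Outcrop 3 = (47, -224, 5.3).
Normal n = (Outcrop 1→Outcrop 2) × (Outcrop 1→Outcrop 3) = (709.4, -52.6, -8514).
So ∂z/∂x = −n_x/n_z = 0.08332159 and ∂z/∂y = −n_y/n_z = −0.00617806.
Intercept c from Outcrop 1: 615.3 − 41872.93 + 36085.95 = −5171.68.
At (502728, 5840785): z_contact = 41888.1 − 36084.7 − 5171.68 = 631.7 m.
Depth below ground = 658 − 631.7 = 26 m.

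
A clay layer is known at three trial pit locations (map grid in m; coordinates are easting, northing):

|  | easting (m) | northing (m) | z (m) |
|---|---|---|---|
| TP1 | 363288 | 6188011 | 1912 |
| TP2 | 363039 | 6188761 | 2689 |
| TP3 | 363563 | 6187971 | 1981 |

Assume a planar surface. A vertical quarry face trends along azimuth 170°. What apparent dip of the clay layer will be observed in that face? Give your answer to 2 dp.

47.33°

Let the plane be z = a·easting + b·northing + c.
TP2−TP1: −249a + 750b = 777;  TP3−TP1: 275a − 40b = 69.
Solving gives a = 0.42198, b = 1.17610.
Unit vector along 170° is (sin 170°, cos 170°) = (0.1736, -0.9848).
Slope in that direction = a·(0.1736) + b·(-0.9848) = −1.08495.
Apparent dip = arctan|1.08495| = 47.33° (true dip is 51.3°, so apparent ≤ true as expected).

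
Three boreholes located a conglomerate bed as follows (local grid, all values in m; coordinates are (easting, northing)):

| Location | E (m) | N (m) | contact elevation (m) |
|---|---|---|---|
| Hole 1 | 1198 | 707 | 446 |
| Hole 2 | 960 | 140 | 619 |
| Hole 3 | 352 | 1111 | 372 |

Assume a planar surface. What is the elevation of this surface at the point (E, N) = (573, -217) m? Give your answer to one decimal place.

739.4 m

Two edge vectors: Hole 1→Hole 2 = (-238, -567, 173), Hole 1→Hole 3 = (-846, 404, -74).
Normal n = (Hole 1→Hole 2) × (Hole 1→Hole 3) = (-27934, -163970, -575834).
So ∂z/∂E = −n_x/n_z = −0.048511 and ∂z/∂N = −n_y/n_z = −0.284752.
Intercept c from Hole 1: 446 + 58.12 + 201.32 = 705.44.
At (573, -217): z = −27.8 + 61.8 + 705.44 = 739.4 m.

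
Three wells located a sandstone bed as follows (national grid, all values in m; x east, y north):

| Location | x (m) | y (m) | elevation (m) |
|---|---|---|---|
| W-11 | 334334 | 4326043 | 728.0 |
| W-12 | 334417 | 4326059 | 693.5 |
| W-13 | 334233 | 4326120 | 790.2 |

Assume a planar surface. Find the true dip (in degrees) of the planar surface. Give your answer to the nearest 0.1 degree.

26.7°

Two edge vectors: W-11→W-12 = (83, 16, -34.5), W-11→W-13 = (-101, 77, 62.2).
Normal n = (W-11→W-12) × (W-11→W-13) = (3651.7, -1678.1, 8007).
So ∂z/∂x = −n_x/n_z = −0.45606 and ∂z/∂y = −n_y/n_z = 0.20958.
Gradient magnitude |∇z| = √(a² + b²) = √(0.20799 + 0.04392) = 0.50191.
True dip = arctan(0.50191) = 26.7°, dipping toward ESE (azimuth ≈ 115°).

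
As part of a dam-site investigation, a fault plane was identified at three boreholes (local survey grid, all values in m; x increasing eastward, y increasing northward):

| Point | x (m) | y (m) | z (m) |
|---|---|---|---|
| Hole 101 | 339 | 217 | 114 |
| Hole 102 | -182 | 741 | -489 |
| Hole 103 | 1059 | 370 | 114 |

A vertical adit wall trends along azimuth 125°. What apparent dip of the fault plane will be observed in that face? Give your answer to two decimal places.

35.39°

Two edge vectors: Hole 101→Hole 102 = (-521, 524, -603), Hole 101→Hole 103 = (720, 153, 0).
Normal n = (Hole 101→Hole 102) × (Hole 101→Hole 103) = (92259, -434160, -456993).
So ∂z/∂x = −n_x/n_z = 0.20188 and ∂z/∂y = −n_y/n_z = −0.95004.
Unit vector along 125° is (sin 125°, cos 125°) = (0.8192, -0.5736).
Slope in that direction = a·(0.8192) + b·(-0.5736) = 0.71029.
Apparent dip = arctan|0.71029| = 35.39° (true dip is 44.2°, so apparent ≤ true as expected).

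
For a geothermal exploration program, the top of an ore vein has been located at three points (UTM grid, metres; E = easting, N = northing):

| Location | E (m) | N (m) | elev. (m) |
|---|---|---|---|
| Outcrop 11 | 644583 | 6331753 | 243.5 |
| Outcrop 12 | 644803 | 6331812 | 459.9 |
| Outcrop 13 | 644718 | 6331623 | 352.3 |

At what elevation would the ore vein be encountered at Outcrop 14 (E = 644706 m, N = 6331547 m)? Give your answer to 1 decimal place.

330.0 m

Let the plane be z = a·E + b·N + c.
Outcrop 12−Outcrop 11: 220a + 59b = 216.4;  Outcrop 13−Outcrop 11: 135a − 130b = 108.8.
Solving gives a = 0.944925475, b = 0.144345686.
Then c = 243.5 − a·644583 − b·6331753 = −1522800.63.
At (644706, 6331547): z = 609199.1 + 913931.5 − 1522800.63 = 330.0 m.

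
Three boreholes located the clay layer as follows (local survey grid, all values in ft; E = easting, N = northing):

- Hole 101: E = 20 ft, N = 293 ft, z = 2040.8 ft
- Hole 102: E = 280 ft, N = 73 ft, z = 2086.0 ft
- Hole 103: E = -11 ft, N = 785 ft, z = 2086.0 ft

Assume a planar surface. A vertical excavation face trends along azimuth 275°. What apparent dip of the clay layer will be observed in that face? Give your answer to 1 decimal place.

Let the plane be z = a·E + b·N + c.
Hole 102−Hole 101: 260a − 220b = 45.2;  Hole 103−Hole 101: −31a + 492b = 45.2.
Solving gives a = 0.26575, b = 0.10861.
Unit vector along 275° is (sin 275°, cos 275°) = (-0.9962, 0.0872).
Slope in that direction = a·(-0.9962) + b·(0.0872) = −0.25527.
Apparent dip = arctan|0.25527| = 14.3° (true dip is 16.0°, so apparent ≤ true as expected).

14.3°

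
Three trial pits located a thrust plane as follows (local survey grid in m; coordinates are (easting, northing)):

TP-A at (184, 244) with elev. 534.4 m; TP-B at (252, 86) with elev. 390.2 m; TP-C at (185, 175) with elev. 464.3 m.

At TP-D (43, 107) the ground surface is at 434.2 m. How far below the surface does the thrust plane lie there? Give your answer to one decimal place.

74.5 m

Let the plane be z = a·E + b·N + c.
TP-B−TP-A: 68a − 158b = −144.2;  TP-C−TP-A: 1a − 69b = −70.1.
Solving gives a = 0.24835, b = 1.01954.
Then c = 534.4 − a·184 − b·244 = 239.94.
At (43, 107): z_contact = 10.68 + 109.09 + 239.94 = 359.71 m.
Depth below ground = 434.2 − 359.71 = 74.5 m.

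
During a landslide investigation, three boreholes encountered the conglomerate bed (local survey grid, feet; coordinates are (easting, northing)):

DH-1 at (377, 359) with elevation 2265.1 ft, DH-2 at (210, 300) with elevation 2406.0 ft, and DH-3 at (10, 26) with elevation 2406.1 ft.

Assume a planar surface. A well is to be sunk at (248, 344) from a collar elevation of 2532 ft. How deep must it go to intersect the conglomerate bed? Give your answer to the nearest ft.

133 ft

Two edge vectors: DH-1→DH-2 = (-167, -59, 140.9), DH-1→DH-3 = (-367, -333, 141).
Normal n = (DH-1→DH-2) × (DH-1→DH-3) = (38600.7, -28163.3, 33958).
So ∂z/∂E = −n_x/n_z = −1.13672 and ∂z/∂N = −n_y/n_z = 0.82936.
Intercept c from DH-1: 2265.1 + 428.54 − 297.74 = 2395.90.
At (248, 344): z_contact = −281.9 + 285.3 + 2395.90 = 2399.3 ft.
Depth below ground = 2532 − 2399.3 = 133 ft.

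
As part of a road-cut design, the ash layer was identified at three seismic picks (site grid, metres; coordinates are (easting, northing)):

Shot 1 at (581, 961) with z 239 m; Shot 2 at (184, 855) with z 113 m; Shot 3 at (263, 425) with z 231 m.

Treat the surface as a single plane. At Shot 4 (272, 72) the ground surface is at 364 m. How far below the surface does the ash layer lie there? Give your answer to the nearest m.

Let the plane be z = a·E + b·N + c.
Shot 2−Shot 1: −397a − 106b = −126;  Shot 3−Shot 1: −318a − 536b = −8.
Solving gives a = 0.37238, b = −0.20600.
Then c = 239 − a·581 − b·961 = 220.61.
At (272, 72): z_contact = 101.3 − 14.8 + 220.61 = 307.1 m.
Depth below ground = 364 − 307.1 = 57 m.

57 m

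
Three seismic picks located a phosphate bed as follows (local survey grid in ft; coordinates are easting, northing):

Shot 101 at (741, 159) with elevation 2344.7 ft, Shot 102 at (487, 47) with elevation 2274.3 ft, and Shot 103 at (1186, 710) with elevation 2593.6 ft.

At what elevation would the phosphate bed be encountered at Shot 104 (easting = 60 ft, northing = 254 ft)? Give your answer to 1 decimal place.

2295.8 ft

Two edge vectors: Shot 101→Shot 102 = (-254, -112, -70.4), Shot 101→Shot 103 = (445, 551, 248.9).
Normal n = (Shot 101→Shot 102) × (Shot 101→Shot 103) = (10913.6, 31892.6, -90114).
So ∂z/∂easting = −n_x/n_z = 0.121109 and ∂z/∂northing = −n_y/n_z = 0.353914.
Intercept c from Shot 101: 2344.7 − 89.74 − 56.27 = 2198.69.
At (60, 254): z = 7.3 + 89.9 + 2198.69 = 2295.8 ft.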